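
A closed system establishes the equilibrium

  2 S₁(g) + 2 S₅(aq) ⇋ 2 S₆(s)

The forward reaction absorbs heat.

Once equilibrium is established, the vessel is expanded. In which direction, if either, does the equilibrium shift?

left

Gas moles: reactants 2, products 0 (Δn_gas = -2). Expansion shifts the system toward the side with more moles of gas — to the left.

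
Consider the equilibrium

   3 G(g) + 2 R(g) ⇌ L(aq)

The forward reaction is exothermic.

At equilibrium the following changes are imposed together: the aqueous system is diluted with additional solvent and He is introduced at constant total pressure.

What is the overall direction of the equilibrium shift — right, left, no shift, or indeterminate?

cannot be determined

Dilution lowers every aqueous concentration by the same factor. Δn_aq = 1 − 0 = +1, so the system shifts toward the side with more dissolved moles — to the right.
Adding inert gas at constant total pressure expands the volume and lowers every reacting partial pressure. With Δn_gas = 0 − 5 = -5, Q moves away from K toward the side with fewer gas moles, so the system shifts toward the side with more gas moles — to the left.
The individual effects push in opposite directions; without quantitative information the net direction cannot be determined.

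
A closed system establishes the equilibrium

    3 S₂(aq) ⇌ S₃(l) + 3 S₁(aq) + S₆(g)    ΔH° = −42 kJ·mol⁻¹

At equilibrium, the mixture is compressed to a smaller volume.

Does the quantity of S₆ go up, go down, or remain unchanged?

Gas moles: reactants 0, products 1 (Δn_gas = +1). Compression shifts the system toward the side with fewer moles of gas — to the left.
The net shift is to the left. S₆ is a product, so its amount decreases.

decreases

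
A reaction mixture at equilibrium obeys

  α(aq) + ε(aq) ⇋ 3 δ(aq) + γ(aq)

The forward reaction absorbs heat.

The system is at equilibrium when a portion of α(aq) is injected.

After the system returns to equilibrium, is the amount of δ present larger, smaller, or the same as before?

increases

Adding α (aq), a reactant, drives the reaction to the right.
The net shift is to the right. δ is a product, so its amount increases.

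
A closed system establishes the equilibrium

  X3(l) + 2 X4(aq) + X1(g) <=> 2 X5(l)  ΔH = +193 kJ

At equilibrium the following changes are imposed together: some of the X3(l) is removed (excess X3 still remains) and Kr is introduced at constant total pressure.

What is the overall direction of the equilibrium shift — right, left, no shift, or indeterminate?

X3 is a pure liquid; its activity is 1 regardless of amount, so Q is unaffected — no shift from this change.
Adding inert gas at constant total pressure expands the volume and lowers every reacting partial pressure. With Δn_gas = 0 − 1 = -1, Q moves away from K toward the side with fewer gas moles, so the system shifts toward the side with more gas moles — to the left.
Only the nonzero effect(s) matter; the net shift is to the left.

left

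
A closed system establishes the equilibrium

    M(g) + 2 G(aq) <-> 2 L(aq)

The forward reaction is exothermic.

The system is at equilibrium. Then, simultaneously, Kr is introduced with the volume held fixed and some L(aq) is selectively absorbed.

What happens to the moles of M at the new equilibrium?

At constant volume, adding an inert gas leaves every reacting species' partial pressure unchanged, so Q is unchanged — no shift from this change.
Removing L (aq), a product, drives the reaction to the right.
The net shift is to the right. M is a reactant, so its amount decreases.

decreases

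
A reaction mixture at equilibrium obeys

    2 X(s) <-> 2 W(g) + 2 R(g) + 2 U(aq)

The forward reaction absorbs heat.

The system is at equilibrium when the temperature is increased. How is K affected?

increases

K depends on temperature via the van 't Hoff relation. The forward reaction is endothermic, so raising T increases K.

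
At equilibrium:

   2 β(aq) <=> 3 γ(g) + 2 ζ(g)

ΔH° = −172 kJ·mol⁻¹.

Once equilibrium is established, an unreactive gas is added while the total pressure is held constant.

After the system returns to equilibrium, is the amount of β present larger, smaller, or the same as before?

Adding inert gas at constant total pressure expands the volume and lowers every reacting partial pressure. With Δn_gas = 5 − 0 = +5, Q moves away from K toward the side with fewer gas moles, so the system shifts toward the side with more gas moles — to the right.
The net shift is to the right. β is a reactant, so its amount decreases.

decreases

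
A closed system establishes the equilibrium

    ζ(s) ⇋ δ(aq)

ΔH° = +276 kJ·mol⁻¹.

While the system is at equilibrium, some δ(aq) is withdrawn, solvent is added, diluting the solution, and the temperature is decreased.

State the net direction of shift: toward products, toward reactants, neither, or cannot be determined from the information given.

Removing δ (aq), a product, drives the reaction to the right.
Dilution lowers every aqueous concentration by the same factor. Δn_aq = 1 − 0 = +1, so the system shifts toward the side with more dissolved moles — to the right.
The forward reaction is endothermic. Lowering T favours the exothermic direction — shift to the left.
The individual effects push in opposite directions; without quantitative information the net direction cannot be determined.

cannot be determined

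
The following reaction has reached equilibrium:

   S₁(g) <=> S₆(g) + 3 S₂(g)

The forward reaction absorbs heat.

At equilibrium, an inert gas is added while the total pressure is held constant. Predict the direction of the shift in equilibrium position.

right

Adding inert gas at constant total pressure expands the volume and lowers every reacting partial pressure. With Δn_gas = 4 − 1 = +3, Q moves away from K toward the side with fewer gas moles, so the system shifts toward the side with more gas moles — to the right.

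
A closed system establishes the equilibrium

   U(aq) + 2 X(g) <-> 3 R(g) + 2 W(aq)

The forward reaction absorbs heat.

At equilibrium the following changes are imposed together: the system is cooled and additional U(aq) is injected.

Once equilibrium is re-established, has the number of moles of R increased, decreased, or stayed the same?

The forward reaction is endothermic. Lowering T favours the exothermic direction — shift to the left.
Adding U (aq), a reactant, drives the reaction to the right.
The two effects oppose each other, so the net shift — and hence the change in R — cannot be determined from the given information.

cannot be determined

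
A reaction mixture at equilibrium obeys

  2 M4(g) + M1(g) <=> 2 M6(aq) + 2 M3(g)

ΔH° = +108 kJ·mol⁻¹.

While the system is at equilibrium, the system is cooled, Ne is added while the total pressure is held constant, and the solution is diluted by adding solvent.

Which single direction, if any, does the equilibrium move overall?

The forward reaction is endothermic. Lowering T favours the exothermic direction — shift to the left.
Adding inert gas at constant total pressure expands the volume and lowers every reacting partial pressure. With Δn_gas = 2 − 3 = -1, Q moves away from K toward the side with fewer gas moles, so the system shifts toward the side with more gas moles — to the left.
Dilution lowers every aqueous concentration by the same factor. Δn_aq = 2 − 0 = +2, so the system shifts toward the side with more dissolved moles — to the right.
The individual effects push in opposite directions; without quantitative information the net direction cannot be determined.

cannot be determined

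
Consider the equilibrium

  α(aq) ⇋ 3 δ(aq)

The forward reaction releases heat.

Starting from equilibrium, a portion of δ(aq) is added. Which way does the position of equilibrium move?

left

Adding δ (aq), a product, drives the reaction to the left.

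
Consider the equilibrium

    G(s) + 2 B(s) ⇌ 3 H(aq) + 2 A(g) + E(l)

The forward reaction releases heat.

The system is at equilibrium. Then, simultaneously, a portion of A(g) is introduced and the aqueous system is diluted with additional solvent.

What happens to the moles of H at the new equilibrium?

cannot be determined

Adding A (g), a product, drives the reaction to the left.
Dilution lowers every aqueous concentration by the same factor. Δn_aq = 3 − 0 = +3, so the system shifts toward the side with more dissolved moles — to the right.
The two effects oppose each other, so the net shift — and hence the change in H — cannot be determined from the given information.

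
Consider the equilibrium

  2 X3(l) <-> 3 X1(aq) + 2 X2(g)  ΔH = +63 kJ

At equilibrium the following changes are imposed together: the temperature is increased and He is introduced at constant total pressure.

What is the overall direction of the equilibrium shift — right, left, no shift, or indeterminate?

right

The forward reaction is endothermic. Raising T favours the endothermic direction — shift to the right.
Adding inert gas at constant total pressure expands the volume and lowers every reacting partial pressure. With Δn_gas = 2 − 0 = +2, Q moves away from K toward the side with fewer gas moles, so the system shifts toward the side with more gas moles — to the right.
All effects act in the same direction — net shift to the right.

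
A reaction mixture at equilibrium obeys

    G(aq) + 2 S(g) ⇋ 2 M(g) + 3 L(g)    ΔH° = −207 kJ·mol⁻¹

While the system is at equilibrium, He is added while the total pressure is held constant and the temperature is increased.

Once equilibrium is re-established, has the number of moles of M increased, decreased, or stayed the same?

cannot be determined

Adding inert gas at constant total pressure expands the volume and lowers every reacting partial pressure. With Δn_gas = 5 − 2 = +3, Q moves away from K toward the side with fewer gas moles, so the system shifts toward the side with more gas moles — to the right.
The forward reaction is exothermic. Raising T favours the endothermic direction — shift to the left.
The two effects oppose each other, so the net shift — and hence the change in M — cannot be determined from the given information.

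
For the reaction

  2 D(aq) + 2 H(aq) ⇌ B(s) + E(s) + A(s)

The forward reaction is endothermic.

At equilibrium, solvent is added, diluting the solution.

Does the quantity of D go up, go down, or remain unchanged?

Dilution lowers every aqueous concentration by the same factor. Δn_aq = 0 − 4 = -4, so the system shifts toward the side with more dissolved moles — to the left.
The net shift is to the left. D is a reactant, so its amount increases.

increases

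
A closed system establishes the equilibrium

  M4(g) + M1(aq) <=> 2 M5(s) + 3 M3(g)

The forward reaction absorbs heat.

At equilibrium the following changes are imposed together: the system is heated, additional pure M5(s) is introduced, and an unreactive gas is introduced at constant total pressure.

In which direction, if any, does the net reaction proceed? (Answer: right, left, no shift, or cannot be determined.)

right

The forward reaction is endothermic. Raising T favours the endothermic direction — shift to the right.
M5 is a pure solid; its activity is 1 regardless of amount, so Q is unaffected — no shift from this change.
Adding inert gas at constant total pressure expands the volume and lowers every reacting partial pressure. With Δn_gas = 3 − 1 = +2, Q moves away from K toward the side with fewer gas moles, so the system shifts toward the side with more gas moles — to the right.
Only the nonzero effect(s) matter; the net shift is to the right.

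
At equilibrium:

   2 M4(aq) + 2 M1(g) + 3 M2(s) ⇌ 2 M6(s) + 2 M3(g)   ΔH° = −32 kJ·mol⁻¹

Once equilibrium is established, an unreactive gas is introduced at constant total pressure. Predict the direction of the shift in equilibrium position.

Adding inert gas at constant total pressure expands the volume, scaling every reacting partial pressure by the same factor. Δn_gas = 2 − 2 = 0, so Q is unchanged — no shift.

no shift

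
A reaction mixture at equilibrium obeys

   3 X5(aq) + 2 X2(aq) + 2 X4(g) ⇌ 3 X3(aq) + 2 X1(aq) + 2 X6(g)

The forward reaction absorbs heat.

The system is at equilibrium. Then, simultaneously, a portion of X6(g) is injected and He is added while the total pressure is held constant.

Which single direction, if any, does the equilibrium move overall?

left

Adding X6 (g), a product, drives the reaction to the left.
Adding inert gas at constant total pressure expands the volume, scaling every reacting partial pressure by the same factor. Δn_gas = 2 − 2 = 0, so Q is unchanged — no shift.
Only the nonzero effect(s) matter; the net shift is to the left.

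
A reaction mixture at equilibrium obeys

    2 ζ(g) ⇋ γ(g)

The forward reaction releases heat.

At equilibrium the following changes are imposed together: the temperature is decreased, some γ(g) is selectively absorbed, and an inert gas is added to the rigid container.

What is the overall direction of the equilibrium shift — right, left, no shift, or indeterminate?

right

The forward reaction is exothermic. Lowering T favours the exothermic direction — shift to the right.
Removing γ (g), a product, drives the reaction to the right.
At constant volume, adding an inert gas leaves every reacting species' partial pressure unchanged, so Q is unchanged — no shift from this change.
Only the nonzero effect(s) matter; the net shift is to the right.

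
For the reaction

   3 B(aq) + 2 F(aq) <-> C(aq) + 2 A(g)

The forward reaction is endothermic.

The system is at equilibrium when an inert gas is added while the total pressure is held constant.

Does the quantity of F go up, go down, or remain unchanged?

decreases

Adding inert gas at constant total pressure expands the volume and lowers every reacting partial pressure. With Δn_gas = 2 − 0 = +2, Q moves away from K toward the side with fewer gas moles, so the system shifts toward the side with more gas moles — to the right.
The net shift is to the right. F is a reactant, so its amount decreases.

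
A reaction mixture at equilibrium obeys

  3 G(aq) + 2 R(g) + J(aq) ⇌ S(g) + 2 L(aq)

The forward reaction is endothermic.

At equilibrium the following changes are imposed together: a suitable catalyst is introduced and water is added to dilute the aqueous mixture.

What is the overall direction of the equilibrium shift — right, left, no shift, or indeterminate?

A catalyst speeds both forward and reverse rates equally; it changes neither Q nor K — no shift from this change.
Dilution lowers every aqueous concentration by the same factor. Δn_aq = 2 − 4 = -2, so the system shifts toward the side with more dissolved moles — to the left.
Only the nonzero effect(s) matter; the net shift is to the left.

left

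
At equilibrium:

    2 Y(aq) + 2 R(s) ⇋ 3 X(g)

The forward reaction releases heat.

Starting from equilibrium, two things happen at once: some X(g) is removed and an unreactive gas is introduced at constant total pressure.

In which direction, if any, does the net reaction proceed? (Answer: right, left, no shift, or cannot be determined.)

right

Removing X (g), a product, drives the reaction to the right.
Adding inert gas at constant total pressure expands the volume and lowers every reacting partial pressure. With Δn_gas = 3 − 0 = +3, Q moves away from K toward the side with fewer gas moles, so the system shifts toward the side with more gas moles — to the right.
All effects act in the same direction — net shift to the right.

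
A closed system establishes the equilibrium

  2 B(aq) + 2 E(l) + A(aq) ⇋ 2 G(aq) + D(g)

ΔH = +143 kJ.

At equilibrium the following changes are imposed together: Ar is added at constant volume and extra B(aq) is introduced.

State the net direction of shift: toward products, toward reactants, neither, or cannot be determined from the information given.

right

At constant volume, adding an inert gas leaves every reacting species' partial pressure unchanged, so Q is unchanged — no shift from this change.
Adding B (aq), a reactant, drives the reaction to the right.
Only the nonzero effect(s) matter; the net shift is to the right.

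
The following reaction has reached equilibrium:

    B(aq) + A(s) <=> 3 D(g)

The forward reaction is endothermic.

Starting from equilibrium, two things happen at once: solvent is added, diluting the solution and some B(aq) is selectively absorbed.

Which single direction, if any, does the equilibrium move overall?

Dilution lowers every aqueous concentration by the same factor. Δn_aq = 0 − 1 = -1, so the system shifts toward the side with more dissolved moles — to the left.
Removing B (aq), a reactant, drives the reaction to the left.
All effects act in the same direction — net shift to the left.

left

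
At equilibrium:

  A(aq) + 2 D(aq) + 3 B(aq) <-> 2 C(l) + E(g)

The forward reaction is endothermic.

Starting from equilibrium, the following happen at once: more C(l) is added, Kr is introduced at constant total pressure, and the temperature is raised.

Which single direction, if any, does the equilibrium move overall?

right

C is a pure liquid; its activity is 1 regardless of amount, so Q is unaffected — no shift from this change.
Adding inert gas at constant total pressure expands the volume and lowers every reacting partial pressure. With Δn_gas = 1 − 0 = +1, Q moves away from K toward the side with fewer gas moles, so the system shifts toward the side with more gas moles — to the right.
The forward reaction is endothermic. Raising T favours the endothermic direction — shift to the right.
Only the nonzero effect(s) matter; the net shift is to the right.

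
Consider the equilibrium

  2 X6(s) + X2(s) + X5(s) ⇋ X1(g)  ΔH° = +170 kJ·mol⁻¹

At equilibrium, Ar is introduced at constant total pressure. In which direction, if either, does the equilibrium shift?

Adding inert gas at constant total pressure expands the volume and lowers every reacting partial pressure. With Δn_gas = 1 − 0 = +1, Q moves away from K toward the side with fewer gas moles, so the system shifts toward the side with more gas moles — to the right.

right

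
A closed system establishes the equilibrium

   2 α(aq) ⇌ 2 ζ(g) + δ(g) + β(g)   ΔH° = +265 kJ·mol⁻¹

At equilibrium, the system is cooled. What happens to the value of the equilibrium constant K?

K depends on temperature via the van 't Hoff relation. The forward reaction is endothermic, so lowering T decreases K.

decreases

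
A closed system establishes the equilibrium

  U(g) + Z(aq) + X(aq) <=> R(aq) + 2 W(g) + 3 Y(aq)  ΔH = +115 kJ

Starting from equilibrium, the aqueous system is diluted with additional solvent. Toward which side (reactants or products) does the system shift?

right

Dilution lowers every aqueous concentration by the same factor. Δn_aq = 4 − 2 = +2, so the system shifts toward the side with more dissolved moles — to the right.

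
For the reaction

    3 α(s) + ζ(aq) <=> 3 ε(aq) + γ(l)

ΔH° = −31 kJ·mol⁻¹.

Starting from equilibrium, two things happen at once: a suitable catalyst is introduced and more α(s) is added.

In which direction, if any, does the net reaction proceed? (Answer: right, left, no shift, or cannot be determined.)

A catalyst speeds both forward and reverse rates equally; it changes neither Q nor K — no shift from this change.
α is a pure solid; its activity is 1 regardless of amount, so Q is unaffected — no shift from this change.
None of the changes alters Q relative to K, so there is no net shift.

no shift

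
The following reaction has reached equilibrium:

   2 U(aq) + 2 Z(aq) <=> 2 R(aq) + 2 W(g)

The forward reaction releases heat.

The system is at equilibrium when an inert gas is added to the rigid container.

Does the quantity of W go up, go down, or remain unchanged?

unchanged

At constant volume, adding an inert gas leaves every reacting species' partial pressure unchanged, so Q is unchanged — no shift from this change.
No net shift occurs, so the amount of W is unchanged.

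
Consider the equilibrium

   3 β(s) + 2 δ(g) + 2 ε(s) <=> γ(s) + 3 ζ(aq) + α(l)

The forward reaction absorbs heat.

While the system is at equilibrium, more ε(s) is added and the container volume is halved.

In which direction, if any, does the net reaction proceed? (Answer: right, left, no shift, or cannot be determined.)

ε is a pure solid; its activity is 1 regardless of amount, so Q is unaffected — no shift from this change.
Gas moles: reactants 2, products 0 (Δn_gas = -2). Compression shifts the system toward the side with fewer moles of gas — to the right.
Only the nonzero effect(s) matter; the net shift is to the right.

right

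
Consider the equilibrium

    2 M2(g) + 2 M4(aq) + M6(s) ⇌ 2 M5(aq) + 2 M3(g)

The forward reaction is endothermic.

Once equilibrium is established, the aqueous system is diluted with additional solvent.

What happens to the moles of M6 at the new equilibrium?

unchanged

Dilution scales every aqueous concentration by the same factor. Δn_aq = 2 − 2 = 0, so Q is unchanged — no shift.
No net shift occurs, so the amount of M6 is unchanged.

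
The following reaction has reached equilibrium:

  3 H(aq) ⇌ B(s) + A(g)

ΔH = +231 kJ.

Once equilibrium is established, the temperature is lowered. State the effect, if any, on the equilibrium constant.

K depends on temperature via the van 't Hoff relation. The forward reaction is endothermic, so lowering T decreases K.

decreases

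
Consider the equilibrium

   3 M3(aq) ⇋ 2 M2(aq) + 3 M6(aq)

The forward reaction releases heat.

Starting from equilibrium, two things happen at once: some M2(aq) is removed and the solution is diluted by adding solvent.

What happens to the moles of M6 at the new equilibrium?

increases

Removing M2 (aq), a product, drives the reaction to the right.
Dilution lowers every aqueous concentration by the same factor. Δn_aq = 5 − 3 = +2, so the system shifts toward the side with more dissolved moles — to the right.
The net shift is to the right. M6 is a product, so its amount increases.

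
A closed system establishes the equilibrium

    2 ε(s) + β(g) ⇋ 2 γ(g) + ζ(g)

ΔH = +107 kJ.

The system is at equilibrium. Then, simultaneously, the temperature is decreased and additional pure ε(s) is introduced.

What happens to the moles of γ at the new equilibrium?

decreases

The forward reaction is endothermic. Lowering T favours the exothermic direction — shift to the left.
ε is a pure solid; its activity is 1 regardless of amount, so Q is unaffected — no shift from this change.
The net shift is to the left. γ is a product, so its amount decreases.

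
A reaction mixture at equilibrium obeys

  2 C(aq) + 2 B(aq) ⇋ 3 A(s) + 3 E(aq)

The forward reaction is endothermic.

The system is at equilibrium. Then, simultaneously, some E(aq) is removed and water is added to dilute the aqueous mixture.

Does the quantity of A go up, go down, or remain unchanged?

Removing E (aq), a product, drives the reaction to the right.
Dilution lowers every aqueous concentration by the same factor. Δn_aq = 3 − 4 = -1, so the system shifts toward the side with more dissolved moles — to the left.
The two effects oppose each other, so the net shift — and hence the change in A — cannot be determined from the given information.

cannot be determined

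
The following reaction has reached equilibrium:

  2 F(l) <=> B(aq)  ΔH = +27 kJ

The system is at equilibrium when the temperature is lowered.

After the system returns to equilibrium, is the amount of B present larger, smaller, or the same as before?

The forward reaction is endothermic. Lowering T favours the exothermic direction — shift to the left.
The net shift is to the left. B is a product, so its amount decreases.

decreases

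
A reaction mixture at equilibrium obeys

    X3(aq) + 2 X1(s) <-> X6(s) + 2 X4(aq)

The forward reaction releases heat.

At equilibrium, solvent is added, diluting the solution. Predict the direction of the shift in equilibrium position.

Dilution lowers every aqueous concentration by the same factor. Δn_aq = 2 − 1 = +1, so the system shifts toward the side with more dissolved moles — to the right.

right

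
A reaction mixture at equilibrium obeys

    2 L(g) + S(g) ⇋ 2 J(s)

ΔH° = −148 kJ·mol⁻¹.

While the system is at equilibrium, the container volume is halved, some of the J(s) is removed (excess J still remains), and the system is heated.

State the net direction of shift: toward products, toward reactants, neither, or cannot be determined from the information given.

cannot be determined

Gas moles: reactants 3, products 0 (Δn_gas = -3). Compression shifts the system toward the side with fewer moles of gas — to the right.
J is a pure solid; its activity is 1 regardless of amount, so Q is unaffected — no shift from this change.
The forward reaction is exothermic. Raising T favours the endothermic direction — shift to the left.
The individual effects push in opposite directions; without quantitative information the net direction cannot be determined.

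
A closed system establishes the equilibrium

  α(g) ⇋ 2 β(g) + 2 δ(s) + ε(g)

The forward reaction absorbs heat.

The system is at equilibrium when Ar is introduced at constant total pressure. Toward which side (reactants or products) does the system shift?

Adding inert gas at constant total pressure expands the volume and lowers every reacting partial pressure. With Δn_gas = 3 − 1 = +2, Q moves away from K toward the side with fewer gas moles, so the system shifts toward the side with more gas moles — to the right.

right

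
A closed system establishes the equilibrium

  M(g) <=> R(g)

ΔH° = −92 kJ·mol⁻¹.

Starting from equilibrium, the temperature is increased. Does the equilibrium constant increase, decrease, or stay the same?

decreases

K depends on temperature via the van 't Hoff relation. The forward reaction is exothermic, so raising T decreases K.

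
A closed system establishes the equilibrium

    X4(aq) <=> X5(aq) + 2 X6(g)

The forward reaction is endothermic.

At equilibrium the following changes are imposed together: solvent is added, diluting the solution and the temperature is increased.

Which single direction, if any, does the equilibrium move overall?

right

Dilution scales every aqueous concentration by the same factor. Δn_aq = 1 − 1 = 0, so Q is unchanged — no shift.
The forward reaction is endothermic. Raising T favours the endothermic direction — shift to the right.
Only the nonzero effect(s) matter; the net shift is to the right.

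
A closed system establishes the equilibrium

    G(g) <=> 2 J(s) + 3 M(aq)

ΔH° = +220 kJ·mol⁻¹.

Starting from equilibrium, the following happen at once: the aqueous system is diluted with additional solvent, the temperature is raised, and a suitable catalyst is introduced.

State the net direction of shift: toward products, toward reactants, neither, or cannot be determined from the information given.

right

Dilution lowers every aqueous concentration by the same factor. Δn_aq = 3 − 0 = +3, so the system shifts toward the side with more dissolved moles — to the right.
The forward reaction is endothermic. Raising T favours the endothermic direction — shift to the right.
A catalyst speeds both forward and reverse rates equally; it changes neither Q nor K — no shift from this change.
Only the nonzero effect(s) matter; the net shift is to the right.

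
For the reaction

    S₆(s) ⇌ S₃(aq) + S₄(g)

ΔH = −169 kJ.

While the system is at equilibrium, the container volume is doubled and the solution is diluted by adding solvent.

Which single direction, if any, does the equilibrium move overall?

right

Gas moles: reactants 0, products 1 (Δn_gas = +1). Expansion shifts the system toward the side with more moles of gas — to the right.
Dilution lowers every aqueous concentration by the same factor. Δn_aq = 1 − 0 = +1, so the system shifts toward the side with more dissolved moles — to the right.
All effects act in the same direction — net shift to the right.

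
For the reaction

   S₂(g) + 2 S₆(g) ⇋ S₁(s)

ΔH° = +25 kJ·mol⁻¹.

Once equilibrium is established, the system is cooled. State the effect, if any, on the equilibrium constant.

decreases

K depends on temperature via the van 't Hoff relation. The forward reaction is endothermic, so lowering T decreases K.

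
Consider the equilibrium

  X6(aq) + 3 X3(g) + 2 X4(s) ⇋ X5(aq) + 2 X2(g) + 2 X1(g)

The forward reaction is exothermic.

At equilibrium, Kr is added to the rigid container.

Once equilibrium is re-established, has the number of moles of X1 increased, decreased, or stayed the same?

At constant volume, adding an inert gas leaves every reacting species' partial pressure unchanged, so Q is unchanged — no shift from this change.
No net shift occurs, so the amount of X1 is unchanged.

unchanged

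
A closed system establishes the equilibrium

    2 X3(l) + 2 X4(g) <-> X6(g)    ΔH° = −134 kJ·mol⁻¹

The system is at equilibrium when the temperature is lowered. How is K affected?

increases

K depends on temperature via the van 't Hoff relation. The forward reaction is exothermic, so lowering T increases K.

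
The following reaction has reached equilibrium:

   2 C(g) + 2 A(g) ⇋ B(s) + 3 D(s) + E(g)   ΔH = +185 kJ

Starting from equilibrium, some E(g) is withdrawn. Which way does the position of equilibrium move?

right

Removing E (g), a product, drives the reaction to the right.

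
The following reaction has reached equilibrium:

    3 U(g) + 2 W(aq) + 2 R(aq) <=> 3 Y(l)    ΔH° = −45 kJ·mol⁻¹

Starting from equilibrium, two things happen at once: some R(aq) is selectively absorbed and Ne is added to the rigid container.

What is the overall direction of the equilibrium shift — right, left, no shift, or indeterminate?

Removing R (aq), a reactant, drives the reaction to the left.
At constant volume, adding an inert gas leaves every reacting species' partial pressure unchanged, so Q is unchanged — no shift from this change.
Only the nonzero effect(s) matter; the net shift is to the left.

left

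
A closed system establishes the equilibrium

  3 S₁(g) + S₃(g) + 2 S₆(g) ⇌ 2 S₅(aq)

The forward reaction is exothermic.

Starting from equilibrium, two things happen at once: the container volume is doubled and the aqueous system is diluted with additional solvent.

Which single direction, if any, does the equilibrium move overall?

cannot be determined

Gas moles: reactants 6, products 0 (Δn_gas = -6). Expansion shifts the system toward the side with more moles of gas — to the left.
Dilution lowers every aqueous concentration by the same factor. Δn_aq = 2 − 0 = +2, so the system shifts toward the side with more dissolved moles — to the right.
The individual effects push in opposite directions; without quantitative information the net direction cannot be determined.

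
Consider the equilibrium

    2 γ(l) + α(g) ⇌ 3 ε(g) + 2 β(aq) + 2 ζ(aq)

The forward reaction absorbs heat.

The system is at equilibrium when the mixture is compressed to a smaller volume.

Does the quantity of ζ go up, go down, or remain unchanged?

Gas moles: reactants 1, products 3 (Δn_gas = +2). Compression shifts the system toward the side with fewer moles of gas — to the left.
The net shift is to the left. ζ is a product, so its amount decreases.

decreases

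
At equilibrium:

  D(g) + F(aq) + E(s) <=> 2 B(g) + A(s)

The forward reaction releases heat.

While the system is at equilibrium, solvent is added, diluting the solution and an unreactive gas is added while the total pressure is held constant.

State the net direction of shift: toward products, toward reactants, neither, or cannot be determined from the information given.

cannot be determined

Dilution lowers every aqueous concentration by the same factor. Δn_aq = 0 − 1 = -1, so the system shifts toward the side with more dissolved moles — to the left.
Adding inert gas at constant total pressure expands the volume and lowers every reacting partial pressure. With Δn_gas = 2 − 1 = +1, Q moves away from K toward the side with fewer gas moles, so the system shifts toward the side with more gas moles — to the right.
The individual effects push in opposite directions; without quantitative information the net direction cannot be determined.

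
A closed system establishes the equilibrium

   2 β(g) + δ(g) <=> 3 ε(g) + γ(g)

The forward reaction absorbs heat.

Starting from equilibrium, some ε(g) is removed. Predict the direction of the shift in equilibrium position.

right

Removing ε (g), a product, drives the reaction to the right.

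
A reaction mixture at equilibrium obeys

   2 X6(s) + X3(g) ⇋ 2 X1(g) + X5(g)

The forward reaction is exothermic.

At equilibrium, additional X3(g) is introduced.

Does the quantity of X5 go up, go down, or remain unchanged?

increases

Adding X3 (g), a reactant, drives the reaction to the right.
The net shift is to the right. X5 is a product, so its amount increases.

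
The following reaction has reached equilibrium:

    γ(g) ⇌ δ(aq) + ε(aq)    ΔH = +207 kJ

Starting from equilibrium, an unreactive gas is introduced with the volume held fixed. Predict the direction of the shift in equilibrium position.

no shift

At constant volume, adding an inert gas leaves every reacting species' partial pressure unchanged, so Q is unchanged — no shift from this change.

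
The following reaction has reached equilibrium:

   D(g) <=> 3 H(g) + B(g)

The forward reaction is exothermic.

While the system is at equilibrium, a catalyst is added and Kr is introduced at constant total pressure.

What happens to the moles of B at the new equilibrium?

increases

A catalyst speeds both forward and reverse rates equally; it changes neither Q nor K — no shift from this change.
Adding inert gas at constant total pressure expands the volume and lowers every reacting partial pressure. With Δn_gas = 4 − 1 = +3, Q moves away from K toward the side with fewer gas moles, so the system shifts toward the side with more gas moles — to the right.
The net shift is to the right. B is a product, so its amount increases.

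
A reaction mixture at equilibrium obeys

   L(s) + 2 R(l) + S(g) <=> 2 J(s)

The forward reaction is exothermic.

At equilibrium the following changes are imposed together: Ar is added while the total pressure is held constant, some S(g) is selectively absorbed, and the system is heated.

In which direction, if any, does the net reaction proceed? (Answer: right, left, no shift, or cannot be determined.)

left

Adding inert gas at constant total pressure expands the volume and lowers every reacting partial pressure. With Δn_gas = 0 − 1 = -1, Q moves away from K toward the side with fewer gas moles, so the system shifts toward the side with more gas moles — to the left.
Removing S (g), a reactant, drives the reaction to the left.
The forward reaction is exothermic. Raising T favours the endothermic direction — shift to the left.
All effects act in the same direction — net shift to the left.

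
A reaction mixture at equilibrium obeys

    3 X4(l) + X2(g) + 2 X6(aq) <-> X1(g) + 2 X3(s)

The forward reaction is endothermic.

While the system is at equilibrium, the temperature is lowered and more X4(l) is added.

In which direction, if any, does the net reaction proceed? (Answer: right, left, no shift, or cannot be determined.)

left

The forward reaction is endothermic. Lowering T favours the exothermic direction — shift to the left.
X4 is a pure liquid; its activity is 1 regardless of amount, so Q is unaffected — no shift from this change.
Only the nonzero effect(s) matter; the net shift is to the left.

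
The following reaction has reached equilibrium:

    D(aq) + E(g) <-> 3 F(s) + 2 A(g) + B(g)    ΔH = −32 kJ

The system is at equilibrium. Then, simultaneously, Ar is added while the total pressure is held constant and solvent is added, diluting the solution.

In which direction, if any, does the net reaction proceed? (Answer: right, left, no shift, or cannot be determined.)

cannot be determined

Adding inert gas at constant total pressure expands the volume and lowers every reacting partial pressure. With Δn_gas = 3 − 1 = +2, Q moves away from K toward the side with fewer gas moles, so the system shifts toward the side with more gas moles — to the right.
Dilution lowers every aqueous concentration by the same factor. Δn_aq = 0 − 1 = -1, so the system shifts toward the side with more dissolved moles — to the left.
The individual effects push in opposite directions; without quantitative information the net direction cannot be determined.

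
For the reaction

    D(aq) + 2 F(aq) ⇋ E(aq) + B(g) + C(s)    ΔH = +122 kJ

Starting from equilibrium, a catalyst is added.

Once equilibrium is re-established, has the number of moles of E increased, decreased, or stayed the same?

unchanged

A catalyst speeds both forward and reverse rates equally; it changes neither Q nor K — no shift from this change.
No net shift occurs, so the amount of E is unchanged.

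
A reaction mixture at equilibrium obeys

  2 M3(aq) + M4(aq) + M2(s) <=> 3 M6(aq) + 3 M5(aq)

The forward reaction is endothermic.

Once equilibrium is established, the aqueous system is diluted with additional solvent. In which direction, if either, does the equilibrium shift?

Dilution lowers every aqueous concentration by the same factor. Δn_aq = 6 − 3 = +3, so the system shifts toward the side with more dissolved moles — to the right.

right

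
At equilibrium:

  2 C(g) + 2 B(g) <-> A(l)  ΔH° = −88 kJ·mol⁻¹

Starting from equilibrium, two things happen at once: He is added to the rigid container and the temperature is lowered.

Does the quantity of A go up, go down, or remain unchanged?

At constant volume, adding an inert gas leaves every reacting species' partial pressure unchanged, so Q is unchanged — no shift from this change.
The forward reaction is exothermic. Lowering T favours the exothermic direction — shift to the right.
The net shift is to the right. A is a product, so its amount increases.

increases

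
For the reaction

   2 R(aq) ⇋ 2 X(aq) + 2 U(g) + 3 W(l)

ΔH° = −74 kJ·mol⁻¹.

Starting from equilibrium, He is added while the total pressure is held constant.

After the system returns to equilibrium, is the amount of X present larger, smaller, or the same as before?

Adding inert gas at constant total pressure expands the volume and lowers every reacting partial pressure. With Δn_gas = 2 − 0 = +2, Q moves away from K toward the side with fewer gas moles, so the system shifts toward the side with more gas moles — to the right.
The net shift is to the right. X is a product, so its amount increases.

increases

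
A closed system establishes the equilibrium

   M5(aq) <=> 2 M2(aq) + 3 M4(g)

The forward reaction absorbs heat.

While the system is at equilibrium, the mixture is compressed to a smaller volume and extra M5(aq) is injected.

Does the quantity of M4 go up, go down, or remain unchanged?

cannot be determined

Gas moles: reactants 0, products 3 (Δn_gas = +3). Compression shifts the system toward the side with fewer moles of gas — to the left.
Adding M5 (aq), a reactant, drives the reaction to the right.
The two effects oppose each other, so the net shift — and hence the change in M4 — cannot be determined from the given information.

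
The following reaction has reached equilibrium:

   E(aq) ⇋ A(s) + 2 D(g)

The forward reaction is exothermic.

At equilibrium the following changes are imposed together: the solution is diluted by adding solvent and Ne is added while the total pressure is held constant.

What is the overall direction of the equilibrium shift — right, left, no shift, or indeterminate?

cannot be determined

Dilution lowers every aqueous concentration by the same factor. Δn_aq = 0 − 1 = -1, so the system shifts toward the side with more dissolved moles — to the left.
Adding inert gas at constant total pressure expands the volume and lowers every reacting partial pressure. With Δn_gas = 2 − 0 = +2, Q moves away from K toward the side with fewer gas moles, so the system shifts toward the side with more gas moles — to the right.
The individual effects push in opposite directions; without quantitative information the net direction cannot be determined.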